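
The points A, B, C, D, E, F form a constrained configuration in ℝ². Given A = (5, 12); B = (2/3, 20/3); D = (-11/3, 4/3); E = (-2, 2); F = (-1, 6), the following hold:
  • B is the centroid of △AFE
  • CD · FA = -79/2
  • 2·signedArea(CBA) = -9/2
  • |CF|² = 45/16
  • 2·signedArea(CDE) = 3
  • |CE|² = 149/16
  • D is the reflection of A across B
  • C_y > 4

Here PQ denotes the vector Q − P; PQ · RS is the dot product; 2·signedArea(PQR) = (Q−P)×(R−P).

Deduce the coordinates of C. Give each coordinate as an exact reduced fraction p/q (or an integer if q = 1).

C = (-1/4, 9/2)

1. C_x = -1/4  [CD · FA = -79/2 ∩ 2·signedArea(CBA) = -9/2]
2. C_y = 9/2  [CD · FA = -79/2 ∩ 2·signedArea(CBA) = -9/2]
   → C = (-1/4, 9/2)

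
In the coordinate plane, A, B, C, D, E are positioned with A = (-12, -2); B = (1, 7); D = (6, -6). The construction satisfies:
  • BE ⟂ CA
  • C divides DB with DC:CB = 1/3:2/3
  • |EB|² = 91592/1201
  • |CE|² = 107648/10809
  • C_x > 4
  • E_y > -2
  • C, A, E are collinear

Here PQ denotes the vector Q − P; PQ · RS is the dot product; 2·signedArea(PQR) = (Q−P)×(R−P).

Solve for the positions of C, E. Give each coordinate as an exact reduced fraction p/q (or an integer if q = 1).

C = (13/3, -5/3)
E = (1415/1201, -2079/1201)

1. C_x = 13/3  [C divides DB with DC:CB = 1/3:2/3]
2. C_y = -5/3  [C divides DB with DC:CB = 1/3:2/3]
   → C = (13/3, -5/3)
3. E_x = 1415/1201  [C, A, E are collinear ∩ BE ⟂ CA]
4. E_y = -2079/1201  [C, A, E are collinear ∩ BE ⟂ CA]
   → E = (1415/1201, -2079/1201)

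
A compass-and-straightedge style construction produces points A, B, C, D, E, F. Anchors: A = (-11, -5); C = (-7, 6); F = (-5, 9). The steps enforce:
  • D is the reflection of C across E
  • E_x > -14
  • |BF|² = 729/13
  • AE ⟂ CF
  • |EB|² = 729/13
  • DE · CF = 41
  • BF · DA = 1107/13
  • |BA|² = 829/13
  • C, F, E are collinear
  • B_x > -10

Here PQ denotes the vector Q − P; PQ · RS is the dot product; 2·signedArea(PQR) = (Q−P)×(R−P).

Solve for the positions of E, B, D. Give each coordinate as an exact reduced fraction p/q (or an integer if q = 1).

B = (-119/13, 36/13)
D = (-255/13, -168/13)
E = (-173/13, -45/13)

1. E_x = -173/13  [C, F, E are collinear ∩ AE ⟂ CF]
2. E_y = -45/13  [C, F, E are collinear ∩ AE ⟂ CF]
   → E = (-173/13, -45/13)
3. D_x = -255/13  [D is the reflection of C across E]
4. D_y = -168/13  [D is the reflection of C across E]
   → D = (-255/13, -168/13)
5. B_x = -119/13  [line -112/13·x + -103/13·y + -740/13 = 0 ∩ |BF|² = 729/13]
6. B_y = 36/13  [line -112/13·x + -103/13·y + -740/13 = 0 ∩ |BF|² = 729/13]
   → B = (-119/13, 36/13)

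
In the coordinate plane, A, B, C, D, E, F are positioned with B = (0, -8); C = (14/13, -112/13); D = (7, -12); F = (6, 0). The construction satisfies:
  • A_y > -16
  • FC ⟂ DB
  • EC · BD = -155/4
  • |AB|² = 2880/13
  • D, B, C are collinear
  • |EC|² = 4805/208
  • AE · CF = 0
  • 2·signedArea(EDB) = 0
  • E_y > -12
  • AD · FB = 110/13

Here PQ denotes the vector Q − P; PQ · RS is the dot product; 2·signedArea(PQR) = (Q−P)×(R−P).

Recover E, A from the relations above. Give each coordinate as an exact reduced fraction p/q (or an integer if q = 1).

A = (168/13, -200/13)
E = (21/4, -11)

1. E_x = 21/4  [2·signedArea(EDB) = 0 ∩ EC · BD = -155/4]
2. E_y = -11  [2·signedArea(EDB) = 0 ∩ EC · BD = -155/4]
   → E = (21/4, -11)
3. A_x = 168/13  [AE · CF = 0 ∩ AD · FB = 110/13]
4. A_y = -200/13  [AE · CF = 0 ∩ AD · FB = 110/13]
   → A = (168/13, -200/13)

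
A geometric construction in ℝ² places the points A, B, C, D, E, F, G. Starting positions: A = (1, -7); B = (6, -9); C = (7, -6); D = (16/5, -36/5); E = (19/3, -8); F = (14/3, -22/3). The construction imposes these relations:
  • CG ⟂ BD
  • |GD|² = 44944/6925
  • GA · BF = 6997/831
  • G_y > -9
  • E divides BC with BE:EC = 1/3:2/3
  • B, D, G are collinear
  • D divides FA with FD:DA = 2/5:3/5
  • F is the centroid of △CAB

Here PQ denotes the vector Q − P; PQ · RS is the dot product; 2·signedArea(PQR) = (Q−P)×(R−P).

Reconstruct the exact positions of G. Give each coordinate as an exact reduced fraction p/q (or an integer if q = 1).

1. G_x = 1480/277  [B, D, G are collinear ∩ CG ⟂ BD]
2. G_y = -2376/277  [B, D, G are collinear ∩ CG ⟂ BD]
   → G = (1480/277, -2376/277)

G = (1480/277, -2376/277)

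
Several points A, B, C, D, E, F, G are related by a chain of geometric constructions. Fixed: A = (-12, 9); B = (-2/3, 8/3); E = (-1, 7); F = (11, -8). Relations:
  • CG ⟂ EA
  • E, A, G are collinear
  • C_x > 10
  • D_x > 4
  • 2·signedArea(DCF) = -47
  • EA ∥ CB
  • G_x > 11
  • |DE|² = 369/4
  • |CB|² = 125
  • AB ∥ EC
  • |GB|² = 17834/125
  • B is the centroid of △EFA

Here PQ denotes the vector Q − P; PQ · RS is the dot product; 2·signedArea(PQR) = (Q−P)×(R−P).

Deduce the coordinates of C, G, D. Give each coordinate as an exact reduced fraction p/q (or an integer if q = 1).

C = (31/3, 2/3)
D = (5, -1/2)
G = (4157/375, 1801/375)

1. C_x = 31/3  [EA ∥ CB ∩ AB ∥ EC]
2. C_y = 2/3  [EA ∥ CB ∩ AB ∥ EC]
   → C = (31/3, 2/3)
3. G_x = 4157/375  [E, A, G are collinear ∩ CG ⟂ EA]
4. G_y = 1801/375  [E, A, G are collinear ∩ CG ⟂ EA]
   → G = (4157/375, 1801/375)
5. D_x = 5  [line 26/3·x + 2/3·y + -43 = 0 ∩ |DE|² = 369/4]
6. D_y = -1/2  [line 26/3·x + 2/3·y + -43 = 0 ∩ |DE|² = 369/4]
   → D = (5, -1/2)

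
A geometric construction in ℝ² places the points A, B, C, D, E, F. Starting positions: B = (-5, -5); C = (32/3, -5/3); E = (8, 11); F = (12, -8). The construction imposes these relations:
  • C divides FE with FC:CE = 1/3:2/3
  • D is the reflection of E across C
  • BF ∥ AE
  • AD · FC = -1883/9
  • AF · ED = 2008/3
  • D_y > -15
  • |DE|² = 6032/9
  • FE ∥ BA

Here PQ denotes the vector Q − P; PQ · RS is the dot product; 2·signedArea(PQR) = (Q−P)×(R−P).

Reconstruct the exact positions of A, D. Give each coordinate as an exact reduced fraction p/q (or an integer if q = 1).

A = (-9, 14)
D = (40/3, -43/3)

1. A_x = -9  [BF ∥ AE ∩ FE ∥ BA]
2. A_y = 14  [BF ∥ AE ∩ FE ∥ BA]
   → A = (-9, 14)
3. D_x = 40/3  [D is the reflection of E across C]
4. D_y = -43/3  [D is the reflection of E across C]
   → D = (40/3, -43/3)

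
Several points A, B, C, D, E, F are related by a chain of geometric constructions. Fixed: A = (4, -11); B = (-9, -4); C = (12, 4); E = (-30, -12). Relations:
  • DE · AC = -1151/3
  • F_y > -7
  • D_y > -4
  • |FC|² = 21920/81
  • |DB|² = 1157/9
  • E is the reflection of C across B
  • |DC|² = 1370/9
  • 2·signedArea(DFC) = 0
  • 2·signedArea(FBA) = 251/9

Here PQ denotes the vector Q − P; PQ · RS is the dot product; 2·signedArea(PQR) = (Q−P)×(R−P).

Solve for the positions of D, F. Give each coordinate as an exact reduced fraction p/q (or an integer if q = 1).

D = (7/3, -11/3)
F = (-8/9, -56/9)

1. D_x = 7/3  [line -8·x + -15·y + -109/3 = 0 ∩ |DC|² = 1370/9]
2. D_y = -11/3  [line -8·x + -15·y + -109/3 = 0 ∩ |DC|² = 1370/9]
   → D = (7/3, -11/3)
3. F_x = -8/9  [2·signedArea(DFC) = 0 ∩ 2·signedArea(FBA) = 251/9]
4. F_y = -56/9  [2·signedArea(DFC) = 0 ∩ 2·signedArea(FBA) = 251/9]
   → F = (-8/9, -56/9)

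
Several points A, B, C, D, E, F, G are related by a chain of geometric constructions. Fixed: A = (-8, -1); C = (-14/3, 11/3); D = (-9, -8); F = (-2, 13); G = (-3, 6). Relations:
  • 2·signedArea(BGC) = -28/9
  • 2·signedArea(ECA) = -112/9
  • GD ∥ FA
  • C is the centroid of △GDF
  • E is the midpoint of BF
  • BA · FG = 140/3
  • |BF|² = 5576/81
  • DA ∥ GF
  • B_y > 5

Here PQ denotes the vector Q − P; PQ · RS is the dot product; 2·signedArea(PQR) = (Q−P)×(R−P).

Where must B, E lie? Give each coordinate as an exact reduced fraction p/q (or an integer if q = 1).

1. B_x = -44/9  [BA · FG = 140/3 ∩ 2·signedArea(BGC) = -28/9]
2. B_y = 47/9  [BA · FG = 140/3 ∩ 2·signedArea(BGC) = -28/9]
   → B = (-44/9, 47/9)
3. E_x = -31/9  [E is the midpoint of BF]
4. E_y = 82/9  [E is the midpoint of BF]
   → E = (-31/9, 82/9)

B = (-44/9, 47/9)
E = (-31/9, 82/9)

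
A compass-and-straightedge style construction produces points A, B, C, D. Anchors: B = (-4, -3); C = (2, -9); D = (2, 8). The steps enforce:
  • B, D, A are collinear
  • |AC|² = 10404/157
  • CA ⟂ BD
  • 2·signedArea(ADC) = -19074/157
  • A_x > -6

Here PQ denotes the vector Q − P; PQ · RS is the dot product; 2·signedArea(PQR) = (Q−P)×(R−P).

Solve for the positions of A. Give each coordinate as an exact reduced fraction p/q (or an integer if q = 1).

A = (-808/157, -801/157)

1. A_x = -808/157  [B, D, A are collinear ∩ CA ⟂ BD]
2. A_y = -801/157  [B, D, A are collinear ∩ CA ⟂ BD]
   → A = (-808/157, -801/157)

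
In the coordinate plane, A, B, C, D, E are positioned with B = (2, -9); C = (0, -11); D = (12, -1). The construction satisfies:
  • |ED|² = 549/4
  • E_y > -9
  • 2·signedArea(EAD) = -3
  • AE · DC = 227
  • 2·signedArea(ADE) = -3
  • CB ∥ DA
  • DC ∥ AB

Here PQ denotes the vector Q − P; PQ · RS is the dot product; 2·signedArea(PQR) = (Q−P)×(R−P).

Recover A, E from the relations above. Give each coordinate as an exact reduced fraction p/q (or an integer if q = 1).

A = (14, 1)
E = (3, -17/2)

1. A_x = 14  [DC ∥ AB ∩ CB ∥ DA]
2. A_y = 1  [DC ∥ AB ∩ CB ∥ DA]
   → A = (14, 1)
3. E_x = 3  [2·signedArea(EAD) = -3 ∩ AE · DC = 227]
4. E_y = -17/2  [2·signedArea(EAD) = -3 ∩ AE · DC = 227]
   → E = (3, -17/2)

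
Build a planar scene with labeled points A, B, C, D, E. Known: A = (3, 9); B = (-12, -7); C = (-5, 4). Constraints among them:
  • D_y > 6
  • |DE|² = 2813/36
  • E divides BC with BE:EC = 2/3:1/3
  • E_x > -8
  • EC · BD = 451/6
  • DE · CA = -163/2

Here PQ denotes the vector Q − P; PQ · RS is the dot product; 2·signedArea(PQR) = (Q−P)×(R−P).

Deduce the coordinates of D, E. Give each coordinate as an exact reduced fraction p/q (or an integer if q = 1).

1. E_x = -22/3  [E divides BC with BE:EC = 2/3:1/3]
2. E_y = 1/3  [E divides BC with BE:EC = 2/3:1/3]
   → E = (-22/3, 1/3)
3. D_x = -1  [DE · CA = -163/2 ∩ EC · BD = 451/6]
4. D_y = 13/2  [DE · CA = -163/2 ∩ EC · BD = 451/6]
   → D = (-1, 13/2)

D = (-1, 13/2)
E = (-22/3, 1/3)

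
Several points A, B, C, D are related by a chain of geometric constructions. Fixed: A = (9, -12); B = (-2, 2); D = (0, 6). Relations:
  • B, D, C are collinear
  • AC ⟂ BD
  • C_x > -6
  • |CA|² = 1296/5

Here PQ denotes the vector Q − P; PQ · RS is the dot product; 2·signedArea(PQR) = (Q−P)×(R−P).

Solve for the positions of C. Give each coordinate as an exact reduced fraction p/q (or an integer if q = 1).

1. C_x = -27/5  [B, D, C are collinear ∩ AC ⟂ BD]
2. C_y = -24/5  [B, D, C are collinear ∩ AC ⟂ BD]
   → C = (-27/5, -24/5)

C = (-27/5, -24/5)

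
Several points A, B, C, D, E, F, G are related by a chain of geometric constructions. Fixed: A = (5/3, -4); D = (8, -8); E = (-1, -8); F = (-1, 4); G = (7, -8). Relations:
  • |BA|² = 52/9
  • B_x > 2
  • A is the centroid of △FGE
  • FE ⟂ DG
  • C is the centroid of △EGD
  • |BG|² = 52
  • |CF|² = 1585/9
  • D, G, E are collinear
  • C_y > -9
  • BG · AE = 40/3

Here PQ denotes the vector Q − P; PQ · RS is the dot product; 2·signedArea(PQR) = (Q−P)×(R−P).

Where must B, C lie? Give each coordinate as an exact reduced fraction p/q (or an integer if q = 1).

B = (3, -2)
C = (14/3, -8)

1. B_x = 3  [line 8/3·x + 4·y + 0 = 0 ∩ |BA|² = 52/9]
2. B_y = -2  [line 8/3·x + 4·y + 0 = 0 ∩ |BA|² = 52/9]
   → B = (3, -2)
3. C_x = 14/3  [C is the centroid of △EGD]
4. C_y = -8  [C is the centroid of △EGD]
   → C = (14/3, -8)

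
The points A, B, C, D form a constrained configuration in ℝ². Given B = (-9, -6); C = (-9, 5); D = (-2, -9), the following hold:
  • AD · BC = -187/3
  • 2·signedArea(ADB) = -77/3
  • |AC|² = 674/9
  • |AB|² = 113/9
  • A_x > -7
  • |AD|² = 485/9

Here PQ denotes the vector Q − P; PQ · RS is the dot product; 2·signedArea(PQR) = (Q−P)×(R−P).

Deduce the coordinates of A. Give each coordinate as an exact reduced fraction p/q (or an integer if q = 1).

1. A_x = -20/3  [2·signedArea(ADB) = -77/3 ∩ AD · BC = -187/3]
2. A_y = -10/3  [2·signedArea(ADB) = -77/3 ∩ AD · BC = -187/3]
   → A = (-20/3, -10/3)

A = (-20/3, -10/3)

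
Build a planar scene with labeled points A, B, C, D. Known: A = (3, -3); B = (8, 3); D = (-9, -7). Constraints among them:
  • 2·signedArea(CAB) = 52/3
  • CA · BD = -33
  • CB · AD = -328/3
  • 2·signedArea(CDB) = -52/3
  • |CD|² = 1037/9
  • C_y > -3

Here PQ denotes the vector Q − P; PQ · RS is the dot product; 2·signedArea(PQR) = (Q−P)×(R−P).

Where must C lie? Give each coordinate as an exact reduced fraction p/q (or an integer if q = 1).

1. C_x = 2/3  [2·signedArea(CAB) = 52/3 ∩ CA · BD = -33]
2. C_y = -7/3  [2·signedArea(CAB) = 52/3 ∩ CA · BD = -33]
   → C = (2/3, -7/3)

C = (2/3, -7/3)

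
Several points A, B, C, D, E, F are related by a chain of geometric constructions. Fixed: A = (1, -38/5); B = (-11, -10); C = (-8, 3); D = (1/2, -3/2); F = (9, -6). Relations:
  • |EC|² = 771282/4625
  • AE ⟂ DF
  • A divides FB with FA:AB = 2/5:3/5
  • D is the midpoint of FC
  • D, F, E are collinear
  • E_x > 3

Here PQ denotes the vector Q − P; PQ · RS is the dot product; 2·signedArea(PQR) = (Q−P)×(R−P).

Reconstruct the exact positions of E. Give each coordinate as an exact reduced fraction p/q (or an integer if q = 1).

1. E_x = 3157/925  [D, F, E are collinear ∩ AE ⟂ DF]
2. E_y = -2814/925  [D, F, E are collinear ∩ AE ⟂ DF]
   → E = (3157/925, -2814/925)

E = (3157/925, -2814/925)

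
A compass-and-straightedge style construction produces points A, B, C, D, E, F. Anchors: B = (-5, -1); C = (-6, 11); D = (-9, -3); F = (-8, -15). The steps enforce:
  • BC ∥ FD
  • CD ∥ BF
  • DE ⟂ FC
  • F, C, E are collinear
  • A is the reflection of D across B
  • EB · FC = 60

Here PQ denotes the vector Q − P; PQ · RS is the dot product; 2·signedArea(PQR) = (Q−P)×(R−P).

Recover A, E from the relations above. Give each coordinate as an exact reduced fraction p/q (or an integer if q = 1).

1. A_x = -1  [A is the reflection of D across B]
2. A_y = 1  [A is the reflection of D across B]
   → A = (-1, 1)
3. E_x = -241/34  [F, C, E are collinear ∩ DE ⟂ FC]
4. E_y = -107/34  [F, C, E are collinear ∩ DE ⟂ FC]
   → E = (-241/34, -107/34)

A = (-1, 1)
E = (-241/34, -107/34)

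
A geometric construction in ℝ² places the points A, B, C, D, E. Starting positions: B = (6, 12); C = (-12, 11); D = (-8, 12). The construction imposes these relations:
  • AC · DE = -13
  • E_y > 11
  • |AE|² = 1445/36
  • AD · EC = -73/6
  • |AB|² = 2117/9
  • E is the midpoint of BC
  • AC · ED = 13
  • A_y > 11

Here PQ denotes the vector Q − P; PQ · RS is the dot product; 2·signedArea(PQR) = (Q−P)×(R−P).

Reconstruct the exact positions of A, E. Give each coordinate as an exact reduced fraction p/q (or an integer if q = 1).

A = (-28/3, 35/3)
E = (-3, 23/2)

1. E_x = -3  [E is the midpoint of BC]
2. E_y = 23/2  [E is the midpoint of BC]
   → E = (-3, 23/2)
3. A_x = -28/3  [AD · EC = -73/6 ∩ AC · DE = -13]
4. A_y = 35/3  [AD · EC = -73/6 ∩ AC · DE = -13]
   → A = (-28/3, 35/3)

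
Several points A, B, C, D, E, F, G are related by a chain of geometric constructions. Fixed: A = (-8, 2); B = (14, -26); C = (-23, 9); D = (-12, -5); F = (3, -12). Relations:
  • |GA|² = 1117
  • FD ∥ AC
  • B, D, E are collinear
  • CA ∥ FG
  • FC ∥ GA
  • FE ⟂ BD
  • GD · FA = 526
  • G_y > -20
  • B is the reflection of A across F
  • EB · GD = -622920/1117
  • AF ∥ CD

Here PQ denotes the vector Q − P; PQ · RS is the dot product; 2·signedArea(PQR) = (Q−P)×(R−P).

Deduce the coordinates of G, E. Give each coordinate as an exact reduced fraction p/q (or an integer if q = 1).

E = (558/1117, -16862/1117)
G = (18, -19)

1. G_x = 18  [FC ∥ GA ∩ CA ∥ FG]
2. G_y = -19  [FC ∥ GA ∩ CA ∥ FG]
   → G = (18, -19)
3. E_x = 558/1117  [B, D, E are collinear ∩ FE ⟂ BD]
4. E_y = -16862/1117  [B, D, E are collinear ∩ FE ⟂ BD]
   → E = (558/1117, -16862/1117)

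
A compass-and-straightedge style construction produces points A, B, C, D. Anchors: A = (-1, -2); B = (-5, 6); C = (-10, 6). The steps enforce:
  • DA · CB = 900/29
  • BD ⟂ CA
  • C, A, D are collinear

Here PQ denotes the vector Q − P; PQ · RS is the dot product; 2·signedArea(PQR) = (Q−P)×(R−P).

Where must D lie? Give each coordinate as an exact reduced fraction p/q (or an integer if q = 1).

1. D_x = -209/29  [C, A, D are collinear ∩ BD ⟂ CA]
2. D_y = 102/29  [C, A, D are collinear ∩ BD ⟂ CA]
   → D = (-209/29, 102/29)

D = (-209/29, 102/29)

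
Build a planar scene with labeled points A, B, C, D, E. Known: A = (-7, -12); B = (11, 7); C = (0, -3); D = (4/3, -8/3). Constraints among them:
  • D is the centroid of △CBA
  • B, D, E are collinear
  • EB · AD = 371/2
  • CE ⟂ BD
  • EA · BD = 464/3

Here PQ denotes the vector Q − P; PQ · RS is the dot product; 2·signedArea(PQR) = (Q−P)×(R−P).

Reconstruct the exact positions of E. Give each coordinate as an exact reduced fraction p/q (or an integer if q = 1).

E = (1/2, -7/2)

1. E_x = 1/2  [B, D, E are collinear ∩ CE ⟂ BD]
2. E_y = -7/2  [B, D, E are collinear ∩ CE ⟂ BD]
   → E = (1/2, -7/2)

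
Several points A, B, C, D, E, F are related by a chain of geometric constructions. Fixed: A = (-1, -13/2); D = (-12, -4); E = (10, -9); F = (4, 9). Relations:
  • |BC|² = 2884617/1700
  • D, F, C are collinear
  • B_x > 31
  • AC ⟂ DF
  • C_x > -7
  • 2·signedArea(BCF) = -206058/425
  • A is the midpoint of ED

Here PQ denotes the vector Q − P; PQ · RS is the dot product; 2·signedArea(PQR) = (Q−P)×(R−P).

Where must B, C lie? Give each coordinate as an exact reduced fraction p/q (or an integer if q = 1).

B = (32, -14)
C = (-2804/425, 331/850)

1. C_x = -2804/425  [D, F, C are collinear ∩ AC ⟂ DF]
2. C_y = 331/850  [D, F, C are collinear ∩ AC ⟂ DF]
   → C = (-2804/425, 331/850)
3. B_x = 32  [line -7319/850·x + 4504/425·y + 36032/85 = 0 ∩ |BC|² = 2884617/1700]
4. B_y = -14  [line -7319/850·x + 4504/425·y + 36032/85 = 0 ∩ |BC|² = 2884617/1700]
   → B = (32, -14)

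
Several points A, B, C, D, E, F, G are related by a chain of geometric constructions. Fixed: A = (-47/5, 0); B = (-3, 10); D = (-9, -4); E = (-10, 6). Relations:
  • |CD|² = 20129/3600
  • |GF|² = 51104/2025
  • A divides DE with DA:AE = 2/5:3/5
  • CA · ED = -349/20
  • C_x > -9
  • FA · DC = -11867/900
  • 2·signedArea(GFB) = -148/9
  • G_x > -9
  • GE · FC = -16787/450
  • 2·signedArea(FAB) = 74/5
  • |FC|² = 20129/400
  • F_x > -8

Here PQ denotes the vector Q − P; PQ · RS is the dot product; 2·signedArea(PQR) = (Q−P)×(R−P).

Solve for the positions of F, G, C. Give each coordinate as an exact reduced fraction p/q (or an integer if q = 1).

C = (-517/60, -5/3)
F = (-112/15, 16/3)
G = (-388/45, 4/9)

1. C_x = -517/60  [line -1·x + 10·y + 161/20 = 0 ∩ |CD|² = 20129/3600]
2. C_y = -5/3  [line -1·x + 10·y + 161/20 = 0 ∩ |CD|² = 20129/3600]
   → C = (-517/60, -5/3)
3. F_x = -112/15  [2·signedArea(FAB) = 74/5 ∩ FA · DC = -11867/900]
4. F_y = 16/3  [2·signedArea(FAB) = 74/5 ∩ FA · DC = -11867/900]
   → F = (-112/15, 16/3)
5. G_x = -388/45  [2·signedArea(GFB) = -148/9 ∩ GE · FC = -16787/450]
6. G_y = 4/9  [2·signedArea(GFB) = -148/9 ∩ GE · FC = -16787/450]
   → G = (-388/45, 4/9)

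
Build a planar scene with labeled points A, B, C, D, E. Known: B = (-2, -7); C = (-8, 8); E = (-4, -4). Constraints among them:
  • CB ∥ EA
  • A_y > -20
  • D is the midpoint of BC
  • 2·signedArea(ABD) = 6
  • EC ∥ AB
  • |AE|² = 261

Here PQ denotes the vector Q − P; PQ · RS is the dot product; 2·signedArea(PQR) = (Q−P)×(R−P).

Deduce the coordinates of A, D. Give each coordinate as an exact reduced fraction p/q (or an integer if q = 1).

1. A_x = 2  [EC ∥ AB ∩ CB ∥ EA]
2. A_y = -19  [EC ∥ AB ∩ CB ∥ EA]
   → A = (2, -19)
3. D_x = -5  [D is the midpoint of BC]
4. D_y = 1/2  [D is the midpoint of BC]
   → D = (-5, 1/2)

A = (2, -19)
D = (-5, 1/2)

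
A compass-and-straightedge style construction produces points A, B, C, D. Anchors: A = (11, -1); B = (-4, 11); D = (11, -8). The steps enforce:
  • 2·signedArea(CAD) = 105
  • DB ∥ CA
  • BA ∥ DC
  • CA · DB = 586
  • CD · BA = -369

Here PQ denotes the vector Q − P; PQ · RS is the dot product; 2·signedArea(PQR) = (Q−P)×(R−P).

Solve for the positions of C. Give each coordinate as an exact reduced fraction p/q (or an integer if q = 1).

1. C_x = 26  [DB ∥ CA ∩ BA ∥ DC]
2. C_y = -20  [DB ∥ CA ∩ BA ∥ DC]
   → C = (26, -20)

C = (26, -20)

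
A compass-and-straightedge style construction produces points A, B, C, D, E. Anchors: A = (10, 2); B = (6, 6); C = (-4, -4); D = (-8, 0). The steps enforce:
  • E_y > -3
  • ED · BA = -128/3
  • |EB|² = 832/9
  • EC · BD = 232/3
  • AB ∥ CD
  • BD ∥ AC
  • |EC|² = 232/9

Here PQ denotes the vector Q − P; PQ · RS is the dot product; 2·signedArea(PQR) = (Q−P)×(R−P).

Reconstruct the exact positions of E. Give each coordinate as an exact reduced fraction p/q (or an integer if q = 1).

E = (2/3, -2)

1. E_x = 2/3  [EC · BD = 232/3 ∩ ED · BA = -128/3]
2. E_y = -2  [EC · BD = 232/3 ∩ ED · BA = -128/3]
   → E = (2/3, -2)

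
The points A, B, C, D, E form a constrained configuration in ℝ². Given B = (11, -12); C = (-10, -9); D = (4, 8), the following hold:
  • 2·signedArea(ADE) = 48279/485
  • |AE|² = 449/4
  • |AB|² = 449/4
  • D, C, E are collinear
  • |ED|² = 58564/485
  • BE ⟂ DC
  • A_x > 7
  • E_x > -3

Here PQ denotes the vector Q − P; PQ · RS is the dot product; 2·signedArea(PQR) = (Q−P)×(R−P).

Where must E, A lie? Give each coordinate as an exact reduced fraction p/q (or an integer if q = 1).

A = (15/2, -2)
E = (-1448/485, -234/485)

1. E_x = -1448/485  [D, C, E are collinear ∩ BE ⟂ DC]
2. E_y = -234/485  [D, C, E are collinear ∩ BE ⟂ DC]
   → E = (-1448/485, -234/485)
3. A_x = 15/2  [line 4114/485·x + -3388/485·y + -37631/485 = 0 ∩ |AE|² = 449/4]
4. A_y = -2  [line 4114/485·x + -3388/485·y + -37631/485 = 0 ∩ |AE|² = 449/4]
   → A = (15/2, -2)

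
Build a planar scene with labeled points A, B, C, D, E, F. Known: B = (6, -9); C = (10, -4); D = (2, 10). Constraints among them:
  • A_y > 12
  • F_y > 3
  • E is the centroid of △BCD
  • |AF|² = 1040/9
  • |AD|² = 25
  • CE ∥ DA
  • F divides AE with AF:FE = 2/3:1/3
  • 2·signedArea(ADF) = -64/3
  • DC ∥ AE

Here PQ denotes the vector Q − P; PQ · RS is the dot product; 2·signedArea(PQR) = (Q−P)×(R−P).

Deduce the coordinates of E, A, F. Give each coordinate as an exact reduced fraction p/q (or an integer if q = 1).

1. E_x = 6  [E is the centroid of △BCD]
2. E_y = -1  [E is the centroid of △BCD]
   → E = (6, -1)
3. A_x = -2  [DC ∥ AE ∩ CE ∥ DA]
4. A_y = 13  [DC ∥ AE ∩ CE ∥ DA]
   → A = (-2, 13)
5. F_x = 10/3  [F divides AE with AF:FE = 2/3:1/3]
6. F_y = 11/3  [F divides AE with AF:FE = 2/3:1/3]
   → F = (10/3, 11/3)

A = (-2, 13)
E = (6, -1)
F = (10/3, 11/3)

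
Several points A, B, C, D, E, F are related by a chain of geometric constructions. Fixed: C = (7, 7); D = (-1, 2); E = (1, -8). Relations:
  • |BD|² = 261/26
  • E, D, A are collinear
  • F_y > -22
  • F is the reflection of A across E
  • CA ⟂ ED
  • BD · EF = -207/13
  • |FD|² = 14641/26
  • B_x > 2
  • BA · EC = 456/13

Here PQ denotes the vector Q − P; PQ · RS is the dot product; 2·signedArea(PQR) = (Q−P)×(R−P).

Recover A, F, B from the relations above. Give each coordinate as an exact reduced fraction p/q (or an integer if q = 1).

1. A_x = -43/26  [E, D, A are collinear ∩ CA ⟂ ED]
2. A_y = 137/26  [E, D, A are collinear ∩ CA ⟂ ED]
   → A = (-43/26, 137/26)
3. F_x = 95/26  [F is the reflection of A across E]
4. F_y = -553/26  [F is the reflection of A across E]
   → F = (95/26, -553/26)
5. B_x = 55/26  [BA · EC = 456/13 ∩ BD · EF = -207/13]
6. B_y = 37/26  [BA · EC = 456/13 ∩ BD · EF = -207/13]
   → B = (55/26, 37/26)

A = (-43/26, 137/26)
B = (55/26, 37/26)
F = (95/26, -553/26)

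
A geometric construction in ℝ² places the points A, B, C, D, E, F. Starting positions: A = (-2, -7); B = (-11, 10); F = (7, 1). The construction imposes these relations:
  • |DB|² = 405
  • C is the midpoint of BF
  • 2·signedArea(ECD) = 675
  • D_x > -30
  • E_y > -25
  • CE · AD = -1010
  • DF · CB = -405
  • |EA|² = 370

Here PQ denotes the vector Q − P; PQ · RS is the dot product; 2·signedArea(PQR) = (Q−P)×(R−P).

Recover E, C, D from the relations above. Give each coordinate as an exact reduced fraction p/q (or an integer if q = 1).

C = (-2, 11/2)
D = (-29, 19)
E = (7, -24)

1. C_x = -2  [C is the midpoint of BF]
2. C_y = 11/2  [C is the midpoint of BF]
   → C = (-2, 11/2)
3. D_x = -29  [line 9·x + -9/2·y + 693/2 = 0 ∩ |DB|² = 405]
4. D_y = 19  [line 9·x + -9/2·y + 693/2 = 0 ∩ |DB|² = 405]
   → D = (-29, 19)
5. E_x = 7  [2·signedArea(ECD) = 675 ∩ CE · AD = -1010]
6. E_y = -24  [2·signedArea(ECD) = 675 ∩ CE · AD = -1010]
   → E = (7, -24)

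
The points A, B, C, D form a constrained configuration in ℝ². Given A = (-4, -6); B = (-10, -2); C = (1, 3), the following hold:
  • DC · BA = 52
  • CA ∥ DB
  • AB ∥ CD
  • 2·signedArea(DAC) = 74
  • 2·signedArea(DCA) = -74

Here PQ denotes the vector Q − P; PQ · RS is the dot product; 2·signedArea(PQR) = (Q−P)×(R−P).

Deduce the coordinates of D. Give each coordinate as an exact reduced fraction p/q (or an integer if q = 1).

D = (-5, 7)

1. D_x = -5  [CA ∥ DB ∩ AB ∥ CD]
2. D_y = 7  [CA ∥ DB ∩ AB ∥ CD]
   → D = (-5, 7)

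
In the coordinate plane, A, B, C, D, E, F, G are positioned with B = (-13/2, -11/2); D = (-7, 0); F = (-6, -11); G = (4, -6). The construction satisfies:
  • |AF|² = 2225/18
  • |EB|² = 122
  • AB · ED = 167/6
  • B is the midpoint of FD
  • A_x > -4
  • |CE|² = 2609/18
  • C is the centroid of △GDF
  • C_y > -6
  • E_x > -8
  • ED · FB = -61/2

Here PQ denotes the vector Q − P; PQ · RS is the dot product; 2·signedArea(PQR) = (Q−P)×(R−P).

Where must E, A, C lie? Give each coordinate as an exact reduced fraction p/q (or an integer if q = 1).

1. E_x = -15/2  [line 1/2·x + -11/2·y + 34 = 0 ∩ |EB|² = 122]
2. E_y = 11/2  [line 1/2·x + -11/2·y + 34 = 0 ∩ |EB|² = 122]
   → E = (-15/2, 11/2)
3. A_x = -7/2  [line -1/2·x + 11/2·y + -5/6 = 0 ∩ |AF|² = 2225/18]
4. A_y = -1/6  [line -1/2·x + 11/2·y + -5/6 = 0 ∩ |AF|² = 2225/18]
   → A = (-7/2, -1/6)
5. C_x = -3  [C is the centroid of △GDF]
6. C_y = -17/3  [C is the centroid of △GDF]
   → C = (-3, -17/3)

A = (-7/2, -1/6)
C = (-3, -17/3)
E = (-15/2, 11/2)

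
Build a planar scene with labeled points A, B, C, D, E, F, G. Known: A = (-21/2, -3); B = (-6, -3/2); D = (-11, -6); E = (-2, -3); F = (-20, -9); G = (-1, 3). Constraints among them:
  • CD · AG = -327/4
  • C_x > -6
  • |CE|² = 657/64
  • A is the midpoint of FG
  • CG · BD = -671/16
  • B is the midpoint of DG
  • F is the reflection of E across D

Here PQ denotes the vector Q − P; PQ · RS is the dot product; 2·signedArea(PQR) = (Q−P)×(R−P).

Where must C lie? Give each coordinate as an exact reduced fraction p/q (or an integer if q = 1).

1. C_x = -5  [CD · AG = -327/4 ∩ CG · BD = -671/16]
2. C_y = -15/8  [CD · AG = -327/4 ∩ CG · BD = -671/16]
   → C = (-5, -15/8)

C = (-5, -15/8)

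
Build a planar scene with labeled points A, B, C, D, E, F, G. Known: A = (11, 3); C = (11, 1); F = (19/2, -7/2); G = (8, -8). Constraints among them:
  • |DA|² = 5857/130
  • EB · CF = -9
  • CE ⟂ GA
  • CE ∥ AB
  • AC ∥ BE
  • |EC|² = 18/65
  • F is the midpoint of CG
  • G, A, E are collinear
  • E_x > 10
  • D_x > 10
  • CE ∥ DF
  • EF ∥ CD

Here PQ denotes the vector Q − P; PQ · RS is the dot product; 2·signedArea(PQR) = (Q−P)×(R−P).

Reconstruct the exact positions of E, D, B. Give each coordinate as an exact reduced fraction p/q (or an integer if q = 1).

1. E_x = 682/65  [G, A, E are collinear ∩ CE ⟂ GA]
2. E_y = 74/65  [G, A, E are collinear ∩ CE ⟂ GA]
   → E = (682/65, 74/65)
3. D_x = 1301/130  [CE ∥ DF ∩ EF ∥ CD]
4. D_y = -473/130  [CE ∥ DF ∩ EF ∥ CD]
   → D = (1301/130, -473/130)
5. B_x = 682/65  [AC ∥ BE ∩ CE ∥ AB]
6. B_y = 204/65  [AC ∥ BE ∩ CE ∥ AB]
   → B = (682/65, 204/65)

B = (682/65, 204/65)
D = (1301/130, -473/130)
E = (682/65, 74/65)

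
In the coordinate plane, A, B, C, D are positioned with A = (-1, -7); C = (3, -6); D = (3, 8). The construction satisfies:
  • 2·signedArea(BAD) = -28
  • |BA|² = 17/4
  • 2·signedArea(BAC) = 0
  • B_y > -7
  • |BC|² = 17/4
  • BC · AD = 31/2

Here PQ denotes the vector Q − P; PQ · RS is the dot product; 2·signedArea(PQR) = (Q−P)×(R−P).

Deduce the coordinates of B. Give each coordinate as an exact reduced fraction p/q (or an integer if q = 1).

B = (1, -13/2)

1. B_x = 1  [2·signedArea(BAC) = 0 ∩ 2·signedArea(BAD) = -28]
2. B_y = -13/2  [2·signedArea(BAC) = 0 ∩ 2·signedArea(BAD) = -28]
   → B = (1, -13/2)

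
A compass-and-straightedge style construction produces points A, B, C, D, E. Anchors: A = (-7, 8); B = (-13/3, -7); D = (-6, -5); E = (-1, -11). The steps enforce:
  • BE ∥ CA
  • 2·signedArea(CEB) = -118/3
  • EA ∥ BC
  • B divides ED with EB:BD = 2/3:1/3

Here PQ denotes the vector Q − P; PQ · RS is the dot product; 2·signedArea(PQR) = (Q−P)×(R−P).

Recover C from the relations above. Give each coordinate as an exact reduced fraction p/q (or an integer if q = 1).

C = (-31/3, 12)

1. C_x = -31/3  [BE ∥ CA ∩ EA ∥ BC]
2. C_y = 12  [BE ∥ CA ∩ EA ∥ BC]
   → C = (-31/3, 12)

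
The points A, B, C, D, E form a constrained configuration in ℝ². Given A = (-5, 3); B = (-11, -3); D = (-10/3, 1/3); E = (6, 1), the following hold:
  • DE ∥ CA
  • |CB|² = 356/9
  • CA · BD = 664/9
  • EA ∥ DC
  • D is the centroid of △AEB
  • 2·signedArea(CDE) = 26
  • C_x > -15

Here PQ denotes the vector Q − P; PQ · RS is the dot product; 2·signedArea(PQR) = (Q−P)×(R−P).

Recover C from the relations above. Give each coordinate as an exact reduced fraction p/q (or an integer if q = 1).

1. C_x = -43/3  [DE ∥ CA ∩ EA ∥ DC]
2. C_y = 7/3  [DE ∥ CA ∩ EA ∥ DC]
   → C = (-43/3, 7/3)

C = (-43/3, 7/3)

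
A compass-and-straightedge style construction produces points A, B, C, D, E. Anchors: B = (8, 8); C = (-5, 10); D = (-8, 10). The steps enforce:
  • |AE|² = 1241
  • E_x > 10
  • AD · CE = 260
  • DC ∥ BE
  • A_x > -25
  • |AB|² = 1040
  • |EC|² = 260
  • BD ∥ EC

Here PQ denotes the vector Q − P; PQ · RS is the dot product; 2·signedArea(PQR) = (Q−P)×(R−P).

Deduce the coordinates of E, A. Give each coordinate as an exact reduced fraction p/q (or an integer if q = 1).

A = (-24, 12)
E = (11, 8)

1. E_x = 11  [BD ∥ EC ∩ DC ∥ BE]
2. E_y = 8  [BD ∥ EC ∩ DC ∥ BE]
   → E = (11, 8)
3. A_x = -24  [line -16·x + 2·y + -408 = 0 ∩ |AB|² = 1040]
4. A_y = 12  [line -16·x + 2·y + -408 = 0 ∩ |AB|² = 1040]
   → A = (-24, 12)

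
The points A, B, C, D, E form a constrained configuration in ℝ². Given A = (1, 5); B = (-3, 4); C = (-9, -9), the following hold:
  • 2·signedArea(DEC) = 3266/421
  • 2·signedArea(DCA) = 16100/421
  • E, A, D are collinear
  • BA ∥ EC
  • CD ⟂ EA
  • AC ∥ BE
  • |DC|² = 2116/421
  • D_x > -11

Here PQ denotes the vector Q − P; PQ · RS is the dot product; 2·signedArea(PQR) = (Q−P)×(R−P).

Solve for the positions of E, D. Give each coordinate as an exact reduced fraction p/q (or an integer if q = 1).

D = (-4479/421, -3145/421)
E = (-13, -10)

1. E_x = -13  [BA ∥ EC ∩ AC ∥ BE]
2. E_y = -10  [BA ∥ EC ∩ AC ∥ BE]
   → E = (-13, -10)
3. D_x = -4479/421  [E, A, D are collinear ∩ CD ⟂ EA]
4. D_y = -3145/421  [E, A, D are collinear ∩ CD ⟂ EA]
   → D = (-4479/421, -3145/421)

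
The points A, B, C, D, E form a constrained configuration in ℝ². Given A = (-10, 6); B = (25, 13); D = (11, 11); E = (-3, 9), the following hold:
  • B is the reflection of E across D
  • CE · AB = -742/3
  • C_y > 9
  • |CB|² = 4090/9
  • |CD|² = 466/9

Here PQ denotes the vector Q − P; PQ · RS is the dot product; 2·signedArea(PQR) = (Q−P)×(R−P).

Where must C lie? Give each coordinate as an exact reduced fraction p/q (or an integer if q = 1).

1. C_x = 4  [line -35·x + -7·y + 616/3 = 0 ∩ |CB|² = 4090/9]
2. C_y = 28/3  [line -35·x + -7·y + 616/3 = 0 ∩ |CB|² = 4090/9]
   → C = (4, 28/3)

C = (4, 28/3)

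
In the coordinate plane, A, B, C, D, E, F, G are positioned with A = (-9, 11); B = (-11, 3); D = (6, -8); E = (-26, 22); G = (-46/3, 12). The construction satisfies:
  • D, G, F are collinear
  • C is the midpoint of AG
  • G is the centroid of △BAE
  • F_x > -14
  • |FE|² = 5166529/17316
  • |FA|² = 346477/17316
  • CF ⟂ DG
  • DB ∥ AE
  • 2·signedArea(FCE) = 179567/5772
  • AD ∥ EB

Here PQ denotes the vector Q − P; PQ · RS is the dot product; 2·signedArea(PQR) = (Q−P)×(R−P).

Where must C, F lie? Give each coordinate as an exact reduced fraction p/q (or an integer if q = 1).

1. C_x = -73/6  [C is the midpoint of AG]
2. C_y = 23/2  [C is the midpoint of AG]
   → C = (-73/6, 23/2)
3. F_x = -19334/1443  [D, G, F are collinear ∩ CF ⟂ DG]
4. F_y = 9799/962  [D, G, F are collinear ∩ CF ⟂ DG]
   → F = (-19334/1443, 9799/962)

C = (-73/6, 23/2)
F = (-19334/1443, 9799/962)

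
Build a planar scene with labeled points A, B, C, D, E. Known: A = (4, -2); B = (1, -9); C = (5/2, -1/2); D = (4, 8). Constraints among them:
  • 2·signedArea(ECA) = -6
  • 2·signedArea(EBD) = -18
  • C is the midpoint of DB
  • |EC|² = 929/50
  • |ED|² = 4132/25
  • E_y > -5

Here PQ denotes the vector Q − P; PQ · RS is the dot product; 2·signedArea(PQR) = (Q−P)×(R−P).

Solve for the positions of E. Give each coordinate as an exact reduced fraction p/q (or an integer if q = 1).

E = (14/5, -24/5)

1. E_x = 14/5  [2·signedArea(EBD) = -18 ∩ 2·signedArea(ECA) = -6]
2. E_y = -24/5  [2·signedArea(EBD) = -18 ∩ 2·signedArea(ECA) = -6]
   → E = (14/5, -24/5)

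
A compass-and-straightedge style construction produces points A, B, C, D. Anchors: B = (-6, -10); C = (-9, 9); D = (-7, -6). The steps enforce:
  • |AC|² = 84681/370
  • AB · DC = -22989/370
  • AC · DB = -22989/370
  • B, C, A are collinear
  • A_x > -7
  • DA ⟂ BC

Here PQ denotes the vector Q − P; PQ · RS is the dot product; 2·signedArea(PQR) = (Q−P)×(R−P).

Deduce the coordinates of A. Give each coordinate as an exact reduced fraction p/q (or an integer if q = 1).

1. A_x = -2457/370  [B, C, A are collinear ∩ DA ⟂ BC]
2. A_y = -2199/370  [B, C, A are collinear ∩ DA ⟂ BC]
   → A = (-2457/370, -2199/370)

A = (-2457/370, -2199/370)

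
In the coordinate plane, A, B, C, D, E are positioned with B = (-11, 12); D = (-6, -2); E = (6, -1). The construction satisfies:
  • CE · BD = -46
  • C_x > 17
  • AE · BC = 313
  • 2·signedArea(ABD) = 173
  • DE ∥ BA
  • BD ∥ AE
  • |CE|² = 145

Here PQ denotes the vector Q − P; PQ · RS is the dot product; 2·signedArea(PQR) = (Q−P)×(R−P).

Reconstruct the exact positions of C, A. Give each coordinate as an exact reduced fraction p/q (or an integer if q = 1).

1. C_x = 18  [line -5·x + 14·y + 90 = 0 ∩ |CE|² = 145]
2. C_y = 0  [line -5·x + 14·y + 90 = 0 ∩ |CE|² = 145]
   → C = (18, 0)
3. A_x = 1  [BD ∥ AE ∩ DE ∥ BA]
4. A_y = 13  [BD ∥ AE ∩ DE ∥ BA]
   → A = (1, 13)

A = (1, 13)
C = (18, 0)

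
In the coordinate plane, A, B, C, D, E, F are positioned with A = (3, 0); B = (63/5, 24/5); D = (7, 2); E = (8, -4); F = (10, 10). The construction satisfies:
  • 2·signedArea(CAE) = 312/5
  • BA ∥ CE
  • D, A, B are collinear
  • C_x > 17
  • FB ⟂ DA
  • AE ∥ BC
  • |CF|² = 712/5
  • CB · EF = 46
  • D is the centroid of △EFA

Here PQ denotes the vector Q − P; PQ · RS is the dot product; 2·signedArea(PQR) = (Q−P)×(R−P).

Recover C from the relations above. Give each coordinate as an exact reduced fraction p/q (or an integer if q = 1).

C = (88/5, 4/5)

1. C_x = 88/5  [BA ∥ CE ∩ AE ∥ BC]
2. C_y = 4/5  [BA ∥ CE ∩ AE ∥ BC]
   → C = (88/5, 4/5)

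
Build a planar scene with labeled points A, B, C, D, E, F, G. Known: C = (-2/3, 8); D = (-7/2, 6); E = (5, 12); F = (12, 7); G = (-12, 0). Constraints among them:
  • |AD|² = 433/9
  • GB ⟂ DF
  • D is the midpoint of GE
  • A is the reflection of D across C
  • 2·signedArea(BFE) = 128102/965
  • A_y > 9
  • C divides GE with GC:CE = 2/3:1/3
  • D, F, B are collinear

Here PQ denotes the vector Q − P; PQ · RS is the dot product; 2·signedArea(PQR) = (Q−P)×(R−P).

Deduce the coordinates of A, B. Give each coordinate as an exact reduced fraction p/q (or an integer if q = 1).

A = (13/6, 10)
B = (-11918/965, 5239/965)

1. A_x = 13/6  [A is the reflection of D across C]
2. A_y = 10  [A is the reflection of D across C]
   → A = (13/6, 10)
3. B_x = -11918/965  [D, F, B are collinear ∩ GB ⟂ DF]
4. B_y = 5239/965  [D, F, B are collinear ∩ GB ⟂ DF]
   → B = (-11918/965, 5239/965)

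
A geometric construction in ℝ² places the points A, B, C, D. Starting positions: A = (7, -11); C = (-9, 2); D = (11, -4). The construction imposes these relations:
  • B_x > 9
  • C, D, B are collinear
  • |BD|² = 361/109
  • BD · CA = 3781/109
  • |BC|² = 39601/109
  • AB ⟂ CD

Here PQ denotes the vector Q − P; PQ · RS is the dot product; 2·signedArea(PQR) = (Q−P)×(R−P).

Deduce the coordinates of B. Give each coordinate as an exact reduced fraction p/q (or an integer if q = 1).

B = (1009/109, -379/109)

1. B_x = 1009/109  [C, D, B are collinear ∩ AB ⟂ CD]
2. B_y = -379/109  [C, D, B are collinear ∩ AB ⟂ CD]
   → B = (1009/109, -379/109)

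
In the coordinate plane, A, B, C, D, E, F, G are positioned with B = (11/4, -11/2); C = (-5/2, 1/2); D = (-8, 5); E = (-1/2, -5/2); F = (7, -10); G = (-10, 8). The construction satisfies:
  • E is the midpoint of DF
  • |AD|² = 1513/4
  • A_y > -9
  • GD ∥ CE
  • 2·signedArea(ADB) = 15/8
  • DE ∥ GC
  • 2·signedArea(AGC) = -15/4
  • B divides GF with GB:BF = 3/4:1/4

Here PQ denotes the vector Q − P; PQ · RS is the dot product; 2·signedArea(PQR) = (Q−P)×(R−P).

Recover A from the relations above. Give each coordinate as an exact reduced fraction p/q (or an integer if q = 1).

1. A_x = 6  [2·signedArea(AGC) = -15/4 ∩ 2·signedArea(ADB) = 15/8]
2. A_y = -17/2  [2·signedArea(AGC) = -15/4 ∩ 2·signedArea(ADB) = 15/8]
   → A = (6, -17/2)

A = (6, -17/2)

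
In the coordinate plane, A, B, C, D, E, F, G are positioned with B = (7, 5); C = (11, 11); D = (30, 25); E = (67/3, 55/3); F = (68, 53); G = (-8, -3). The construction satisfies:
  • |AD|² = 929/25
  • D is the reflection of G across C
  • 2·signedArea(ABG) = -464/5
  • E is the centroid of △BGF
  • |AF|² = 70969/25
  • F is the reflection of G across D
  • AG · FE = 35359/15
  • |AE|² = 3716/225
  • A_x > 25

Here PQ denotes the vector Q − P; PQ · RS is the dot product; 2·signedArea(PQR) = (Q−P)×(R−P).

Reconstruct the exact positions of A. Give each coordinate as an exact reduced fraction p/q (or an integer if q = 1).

1. A_x = 127/5  [2·signedArea(ABG) = -464/5 ∩ AG · FE = 35359/15]
2. A_y = 21  [2·signedArea(ABG) = -464/5 ∩ AG · FE = 35359/15]
   → A = (127/5, 21)

A = (127/5, 21)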